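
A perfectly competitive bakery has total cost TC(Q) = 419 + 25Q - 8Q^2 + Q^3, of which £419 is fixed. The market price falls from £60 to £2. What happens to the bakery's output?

Output falls from 7 to 0 (the firm shuts down)

AVC = 25 - 8Q + Q^2, minimized at Q = 4 where min AVC = £9. MC = 25 - 16Q + 3Q^2.
At P = £60 ≥ min AVC, set P = MC on the rising branch: Q = 7.
At P = £2 < min AVC = £9, price no longer covers variable cost at any output, so the firm shuts down: Q = 0.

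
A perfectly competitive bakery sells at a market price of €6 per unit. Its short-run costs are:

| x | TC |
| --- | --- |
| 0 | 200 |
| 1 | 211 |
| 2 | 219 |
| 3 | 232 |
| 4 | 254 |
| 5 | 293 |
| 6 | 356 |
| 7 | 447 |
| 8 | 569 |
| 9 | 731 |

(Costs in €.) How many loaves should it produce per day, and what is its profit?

x = 0 (shut down); profit = -€200

Compute π = P·x − TC at each output: x=0: -200; x=1: -205; x=2: -207; x=3: -214; x=4: -230; x=5: -263; x=6: -320; x=7: -405; x=8: -521; x=9: -677.
Profit is highest at x = 0. Equivalently, the lowest AVC in the table is 19/2 ≈ €9.50 at x = 2, and P = €6 falls below it — price never covers variable cost, so the firm shuts down and loses only its fixed cost.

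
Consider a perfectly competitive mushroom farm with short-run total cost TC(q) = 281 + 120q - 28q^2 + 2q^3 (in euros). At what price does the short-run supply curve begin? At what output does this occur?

€22 per unit, at q = 7

The firm shuts down when price falls below the minimum of average variable cost. AVC = VC/q = 120 - 28q + 2q^2.
dAVC/dq = -28 + 4q = 0 gives q = 7. min AVC = 120 - 28·7 + 2·7^2 = 22.
For P < €22 the firm produces nothing.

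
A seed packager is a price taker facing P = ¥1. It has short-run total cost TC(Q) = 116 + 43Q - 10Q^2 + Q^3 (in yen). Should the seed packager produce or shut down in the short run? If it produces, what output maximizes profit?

Shut down

Strip out fixed cost: VC = 43Q - 10Q^2 + Q^3. Then AVC = 43 - 10Q + Q^2 and MC = 43 - 20Q + 3Q^2.
AVC is minimized where dAVC/dQ = -10 + 2Q = 0, at Q = 5; min AVC = 43 - 10·5 + 5^2 = ¥18.
P = ¥1 lies below min AVC = ¥18; no output level covers variable cost.
The firm minimizes its loss by shutting down and losing only its fixed cost of ¥116.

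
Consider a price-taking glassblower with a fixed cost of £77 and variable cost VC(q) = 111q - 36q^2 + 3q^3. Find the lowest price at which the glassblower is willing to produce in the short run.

The firm shuts down when price falls below the minimum of average variable cost. AVC = VC/q = 111 - 36q + 3q^2.
dAVC/dq = -36 + 6q = 0 gives q = 6. min AVC = 111 - 36·6 + 3·6^2 = 3.
The firm shuts down for any P below £3.

£3 per unit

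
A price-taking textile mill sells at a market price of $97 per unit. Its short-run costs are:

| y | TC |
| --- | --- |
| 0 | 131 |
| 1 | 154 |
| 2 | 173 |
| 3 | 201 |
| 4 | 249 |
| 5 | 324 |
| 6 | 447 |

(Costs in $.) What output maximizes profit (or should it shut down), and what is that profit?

y = 5; profit = $161

Profit at each row (π = 97y − TC): y=0: -131; y=1: -57; y=2: 21; y=3: 90; y=4: 139; y=5: 161; y=6: 135.
Profit is maximized at y = 5. AVC there is 193/5 = $38.60 ≤ P, so producing beats shutting down (which would give -$131).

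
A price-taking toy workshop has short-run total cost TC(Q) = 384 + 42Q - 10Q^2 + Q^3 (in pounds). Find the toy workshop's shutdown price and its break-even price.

Shutdown price = £17; break-even price = £74

AVC = 42 - 10Q + Q^2; minimized at Q = 5, giving min AVC = £17. That is the shutdown price.
ATC = 384/Q + 42 - 10Q + Q^2. Setting dATC/dQ = −384/Q^2 − 10 + 2Q = 0 gives Q = 8 (since 2·8^3 − 10·8^2 = 384).
min ATC = 384/8 + 42 − 10·8 + 8^2 = £74. That is the break-even price.
Between these two prices the firm operates at a loss; above £74 it earns a profit.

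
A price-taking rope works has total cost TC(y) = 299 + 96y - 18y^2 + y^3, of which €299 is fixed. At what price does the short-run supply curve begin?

The firm shuts down when price falls below the minimum of average variable cost. AVC = VC/y = 96 - 18y + y^2.
At the minimum of AVC, MC = AVC. MC = 96 - 36y + 3y^2; setting MC = AVC gives 2y^2 - 18y = 0, so y = 9. min AVC = 15.
So the shutdown price is €15.

€15 per unit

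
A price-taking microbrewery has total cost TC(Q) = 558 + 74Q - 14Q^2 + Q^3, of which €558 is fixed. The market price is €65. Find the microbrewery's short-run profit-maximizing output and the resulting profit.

Profit = -€234 at Q = 9

AVC = 74 - 14Q + Q^2; min AVC = €25 at Q = 7. Since P = €65 ≥ min AVC, the firm produces.
With MC = 74 - 28Q + 3Q^2, P = MC on the upward-sloping part at Q* = 9.
TR = 65·9 = 585. TC = 558 + 261 = 819. Profit = 585 − 819 = -€234.
By producing, the firm covers all variable cost plus €324 of fixed cost; shutting down would lose the full €558.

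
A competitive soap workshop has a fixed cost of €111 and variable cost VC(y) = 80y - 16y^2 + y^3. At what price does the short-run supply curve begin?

€16 per unit

The shutdown price is the minimum of AVC. VC = 80y - 16y^2 + y^3, so AVC = 80 - 16y + y^2.
At the minimum of AVC, MC = AVC. MC = 80 - 32y + 3y^2; setting MC = AVC gives 2y^2 - 16y = 0, so y = 8. min AVC = 16.
The firm shuts down for any P below €16.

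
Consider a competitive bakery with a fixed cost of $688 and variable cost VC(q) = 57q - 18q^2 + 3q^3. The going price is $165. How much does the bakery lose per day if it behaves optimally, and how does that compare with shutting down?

AVC = 57 - 18q + 3q^2; min AVC = $30 at q = 3. Since P = $165 ≥ min AVC, the firm produces.
With MC = 57 - 36q + 9q^2, P = MC on the upward-sloping part at q* = 6.
TR = 165·6 = 990. TC = 688 + 342 = 1030. Profit = 990 − 1030 = -$40.
That loss of $40 beats the $688 the firm would lose by shutting down; producing recovers $648 of fixed cost.

Profit = -$40 at q = 6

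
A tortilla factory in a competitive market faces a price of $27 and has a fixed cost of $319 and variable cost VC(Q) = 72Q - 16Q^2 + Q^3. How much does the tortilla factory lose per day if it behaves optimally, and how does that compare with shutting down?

AVC = 72 - 16Q + Q^2; min AVC = $8 at Q = 8. Since P = $27 ≥ min AVC, the firm produces.
MC = 72 - 32Q + 3Q^2. Setting P = MC and taking the root on the rising branch gives Q* = 9.
TR = 27·9 = 243. TC = 319 + 81 = 400. Profit = 243 − 400 = -$157.
That loss of $157 beats the $319 the firm would lose by shutting down; producing recovers $162 of fixed cost.

Profit = -$157 at Q = 9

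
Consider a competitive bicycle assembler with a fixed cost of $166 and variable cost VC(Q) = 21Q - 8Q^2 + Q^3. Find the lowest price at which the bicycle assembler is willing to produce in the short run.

$5 per unit

The shutdown price is the minimum of AVC. VC = 21Q - 8Q^2 + Q^3, so AVC = 21 - 8Q + Q^2.
At the minimum of AVC, MC = AVC. MC = 21 - 16Q + 3Q^2; setting MC = AVC gives 2Q^2 - 8Q = 0, so Q = 4. min AVC = 5.
For P < $5 the firm produces nothing.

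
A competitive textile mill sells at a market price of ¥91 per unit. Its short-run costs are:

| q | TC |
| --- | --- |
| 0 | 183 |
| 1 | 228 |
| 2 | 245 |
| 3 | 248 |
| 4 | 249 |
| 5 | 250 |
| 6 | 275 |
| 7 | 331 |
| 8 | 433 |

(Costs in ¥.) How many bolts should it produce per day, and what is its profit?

Compute π = P·q − TC at each output: q=0: -183; q=1: -137; q=2: -63; q=3: 25; q=4: 115; q=5: 205; q=6: 271; q=7: 306; q=8: 295.
Profit is maximized at q = 7. AVC there is 148/7 = ¥21.14 ≤ P, so producing beats shutting down (which would give -¥183).

q = 7; profit = ¥306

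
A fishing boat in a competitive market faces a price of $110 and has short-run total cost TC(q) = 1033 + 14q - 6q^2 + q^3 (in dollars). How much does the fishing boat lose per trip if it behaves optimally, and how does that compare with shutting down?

Profit = -$393 at q = 8

AVC = 14 - 6q + q^2 has its minimum $5 at q = 3; price $110 clears that bar, so the firm operates.
MC = 14 - 12q + 3q^2. Setting P = MC and taking the root on the rising branch gives q* = 8.
TR = 110·8 = 880. TC = 1033 + 240 = 1273. Profit = 880 − 1273 = -$393.
Shutting down would mean losing the fixed cost of $1033, so operating at a loss of $393 is better by $640.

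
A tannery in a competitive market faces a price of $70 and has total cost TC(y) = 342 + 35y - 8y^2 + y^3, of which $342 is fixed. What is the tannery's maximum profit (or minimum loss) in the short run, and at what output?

AVC = 35 - 8y + y^2; min AVC = $19 at y = 4. Since P = $70 ≥ min AVC, the firm produces.
MC = 35 - 16y + 3y^2. Setting P = MC and taking the root on the rising branch gives y* = 7.
TR = 70·7 = 490. TC = 342 + 196 = 538. Profit = 490 − 538 = -$48.
By producing, the firm covers all variable cost plus $294 of fixed cost; shutting down would lose the full $342.

Profit = -$48 at y = 7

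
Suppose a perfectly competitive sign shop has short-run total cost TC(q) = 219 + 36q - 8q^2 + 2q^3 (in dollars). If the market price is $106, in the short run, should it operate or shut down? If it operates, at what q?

Strip out fixed cost: VC = 36q - 8q^2 + 2q^3. Then AVC = 36 - 8q + 2q^2 and MC = 36 - 16q + 6q^2.
The AVC parabola has its vertex at q = 8/4 = 2, where AVC = 36 - 8·2 + 2·2^2 = $28.
P = $106 exceeds min AVC = $28, so the firm stays open.
Solving P = MC: -70 - 16q + 6q^2 = 0 ⇒ q = -7/3 or 5. On the upward-sloping branch, q* = 5.
Check: AVC at q = 5 is $46 ≤ P, so revenue covers variable cost.
Profit = P·q − TC = 106·5 − 449 = $81.

Produce at q = 5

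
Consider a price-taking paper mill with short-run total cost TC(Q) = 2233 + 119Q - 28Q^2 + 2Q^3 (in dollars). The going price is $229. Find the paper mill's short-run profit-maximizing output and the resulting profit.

AVC = 119 - 28Q + 2Q^2 has its minimum $21 at Q = 7; price $229 clears that bar, so the firm operates.
With MC = 119 - 56Q + 6Q^2, P = MC on the upward-sloping part at Q* = 11.
TR = 229·11 = 2519. TC = 2233 + 583 = 2816. Profit = 2519 − 2816 = -$297.
That loss of $297 beats the $2233 the firm would lose by shutting down; producing recovers $1936 of fixed cost.

Profit = -$297 at Q = 11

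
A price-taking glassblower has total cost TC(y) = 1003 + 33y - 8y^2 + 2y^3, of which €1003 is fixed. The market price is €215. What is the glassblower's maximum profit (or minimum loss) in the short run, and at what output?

Profit = -€23 at y = 7

AVC = 33 - 8y + 2y^2; min AVC = €25 at y = 2. Since P = €215 ≥ min AVC, the firm produces.
With MC = 33 - 16y + 6y^2, P = MC on the upward-sloping part at y* = 7.
TR = 215·7 = 1505. TC = 1003 + 525 = 1528. Profit = 1505 − 1528 = -€23.
That loss of €23 beats the €1003 the firm would lose by shutting down; producing recovers €980 of fixed cost.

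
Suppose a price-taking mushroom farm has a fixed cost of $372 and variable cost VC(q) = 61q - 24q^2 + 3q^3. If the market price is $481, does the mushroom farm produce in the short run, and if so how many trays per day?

Strip out fixed cost: VC = 61q - 24q^2 + 3q^3. Then AVC = 61 - 24q + 3q^2 and MC = 61 - 48q + 9q^2.
The AVC parabola has its vertex at q = 24/6 = 4, where AVC = 61 - 24·4 + 3·4^2 = $13.
Since P = $481 ≥ min AVC = $13, price covers variable cost and the firm should produce.
P = MC gives -420 - 48q + 9q^2 = 0, with roots -14/3 and 10. Take the larger (rising MC): q* = 10.
Check: AVC at q = 10 is $121 ≤ P, so revenue covers variable cost.
Profit = P·q − TC = 481·10 − 1582 = $3228.

Produce at q = 10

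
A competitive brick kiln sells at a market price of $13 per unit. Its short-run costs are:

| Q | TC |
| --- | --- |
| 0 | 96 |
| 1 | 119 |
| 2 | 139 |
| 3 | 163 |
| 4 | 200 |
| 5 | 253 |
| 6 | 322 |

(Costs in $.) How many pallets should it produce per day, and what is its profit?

Tabulate TR − TC: Q=0: -96; Q=1: -106; Q=2: -113; Q=3: -124; Q=4: -148; Q=5: -188; Q=6: -244.
Profit is highest at Q = 0. Equivalently, the lowest AVC in the table is 43/2 ≈ $21.50 at Q = 2, and P = $13 falls below it — price never covers variable cost, so the firm shuts down and loses only its fixed cost.

Q = 0 (shut down); profit = -$96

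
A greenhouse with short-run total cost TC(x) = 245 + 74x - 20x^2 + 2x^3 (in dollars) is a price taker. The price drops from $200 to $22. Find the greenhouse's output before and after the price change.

Output falls from 9 to 0 (the firm shuts down)

MC = 74 - 40x + 6x^2; the shutdown threshold is min AVC = $24 (at x = 5).
With P = $200 above the shutdown price, P = MC gives x = 9.
At P = $22 < min AVC = $24, price no longer covers variable cost at any output, so the firm shuts down: x = 0.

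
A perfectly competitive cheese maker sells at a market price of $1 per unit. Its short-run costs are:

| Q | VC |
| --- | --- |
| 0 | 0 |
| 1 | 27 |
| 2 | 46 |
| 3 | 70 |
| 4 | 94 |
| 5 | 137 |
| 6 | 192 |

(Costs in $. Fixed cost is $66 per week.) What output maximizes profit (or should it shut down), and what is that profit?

Q = 0 (shut down); profit = -$66

Compute π = P·Q − TC at each output: Q=0: -66; Q=1: -92; Q=2: -110; Q=3: -133; Q=4: -156; Q=5: -198; Q=6: -252.
Profit is highest at Q = 0. Equivalently, the lowest AVC in the table is 46/2 ≈ $23 at Q = 2, and P = $1 falls below it — price never covers variable cost, so the firm shuts down and loses only its fixed cost.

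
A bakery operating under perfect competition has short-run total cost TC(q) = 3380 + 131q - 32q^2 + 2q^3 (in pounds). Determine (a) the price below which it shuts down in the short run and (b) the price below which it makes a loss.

Shutdown price = £3; break-even price = £313

AVC = 131 - 32q + 2q^2; minimized at q = 8, giving min AVC = £3. That is the shutdown price.
ATC = 3380/q + 131 - 32q + 2q^2. Setting dATC/dq = −3380/q^2 − 32 + 4q = 0 gives q = 13 (since 4·13^3 − 32·13^2 = 3380).
min ATC = 3380/13 + 131 − 32·13 + 2·13^2 = £313. That is the break-even price.
For £3 ≤ P < £313 the firm produces at a loss; below £3 it shuts down.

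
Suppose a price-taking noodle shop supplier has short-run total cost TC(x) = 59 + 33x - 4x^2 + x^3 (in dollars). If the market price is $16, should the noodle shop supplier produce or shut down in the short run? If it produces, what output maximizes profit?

From TC, MC = TC'(x) = 33 - 8x + 3x^2 and AVC = VC/x = 33 - 4x + x^2.
AVC is minimized where dAVC/dx = -4 + 2x = 0, at x = 2; min AVC = 33 - 4·2 + 2^2 = $29.
Since P = $16 < min AVC = $29, price fails to cover variable cost at any output.
The firm minimizes its loss by shutting down and losing only its fixed cost of $59.

Shut down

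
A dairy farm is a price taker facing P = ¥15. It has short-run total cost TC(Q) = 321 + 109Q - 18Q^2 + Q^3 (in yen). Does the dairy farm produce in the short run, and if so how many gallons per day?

Variable cost is VC = 109Q - 18Q^2 + Q^3, so AVC = VC/Q = 109 - 18Q + Q^2 and MC = dTC/dQ = 109 - 36Q + 3Q^2.
The AVC parabola has its vertex at Q = 18/2 = 9, where AVC = 109 - 18·9 + 9^2 = ¥28.
With P < min AVC (¥15 < ¥28), every unit sold adds to the loss.
Shutting down limits the loss to fixed cost, ¥321.

Shut down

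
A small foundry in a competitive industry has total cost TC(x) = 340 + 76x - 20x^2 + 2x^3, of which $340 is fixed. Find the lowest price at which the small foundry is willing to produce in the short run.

$26 per unit

The shutdown price is the minimum of AVC. VC = 76x - 20x^2 + 2x^3, so AVC = 76 - 20x + 2x^2.
dAVC/dx = -20 + 4x = 0 gives x = 5. min AVC = 76 - 20·5 + 2·5^2 = 26.
For P < $26 the firm produces nothing.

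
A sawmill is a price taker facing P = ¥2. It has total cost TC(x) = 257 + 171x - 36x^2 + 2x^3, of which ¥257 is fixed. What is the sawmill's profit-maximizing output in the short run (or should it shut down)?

Shut down

From TC, MC = TC'(x) = 171 - 72x + 6x^2 and AVC = VC/x = 171 - 36x + 2x^2.
AVC is minimized where dAVC/dx = -36 + 4x = 0, at x = 9; min AVC = 171 - 36·9 + 2·9^2 = ¥9.
With P < min AVC (¥2 < ¥9), every unit sold adds to the loss.
The firm minimizes its loss by shutting down and losing only its fixed cost of ¥257.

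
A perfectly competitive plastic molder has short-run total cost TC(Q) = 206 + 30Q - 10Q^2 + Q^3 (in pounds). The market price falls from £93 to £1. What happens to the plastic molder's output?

Output falls from 9 to 0 (the firm shuts down)

AVC = 30 - 10Q + Q^2, minimized at Q = 5 where min AVC = £5. MC = 30 - 20Q + 3Q^2.
With P = £93 above the shutdown price, P = MC gives Q = 9.
At P = £1 < min AVC = £5, price no longer covers variable cost at any output, so the firm shuts down: Q = 0.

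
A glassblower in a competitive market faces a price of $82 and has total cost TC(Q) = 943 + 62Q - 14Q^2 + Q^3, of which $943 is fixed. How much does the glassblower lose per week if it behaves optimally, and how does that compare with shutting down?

Profit = -$343 at Q = 10

AVC = 62 - 14Q + Q^2; min AVC = $13 at Q = 7. Since P = $82 ≥ min AVC, the firm produces.
With MC = 62 - 28Q + 3Q^2, P = MC on the upward-sloping part at Q* = 10.
TR = 82·10 = 820. TC = 943 + 220 = 1163. Profit = 820 − 1163 = -$343.
That loss of $343 beats the $943 the firm would lose by shutting down; producing recovers $600 of fixed cost.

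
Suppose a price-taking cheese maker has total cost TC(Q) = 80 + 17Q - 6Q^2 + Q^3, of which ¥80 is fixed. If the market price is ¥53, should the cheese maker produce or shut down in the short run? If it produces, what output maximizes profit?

From TC, MC = TC'(Q) = 17 - 12Q + 3Q^2 and AVC = VC/Q = 17 - 6Q + Q^2.
The AVC parabola has its vertex at Q = 6/2 = 3, where AVC = 17 - 6·3 + 3^2 = ¥8.
Since P = ¥53 ≥ min AVC = ¥8, price covers variable cost and the firm should produce.
Set P = MC: 53 = 17 - 12Q + 3Q^2 → -36 - 12Q + 3Q^2 = 0. The roots are Q = -2 and Q = 6; the profit-maximizing output is on the rising part of MC, so Q* = 6.
Check: AVC at Q = 6 is ¥17 ≤ P, so revenue covers variable cost.
Profit = P·Q − TC = 53·6 − 182 = ¥136.

Produce at Q = 6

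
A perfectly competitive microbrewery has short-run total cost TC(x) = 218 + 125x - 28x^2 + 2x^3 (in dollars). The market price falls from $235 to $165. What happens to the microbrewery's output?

MC = 125 - 56x + 6x^2; the shutdown threshold is min AVC = $27 (at x = 7).
At P = $235 ≥ min AVC, set P = MC on the rising branch: x = 11.
At P = $165 ≥ min AVC, set P = MC: x = 10. The firm stays open but cuts output.

Output falls from 11 to 10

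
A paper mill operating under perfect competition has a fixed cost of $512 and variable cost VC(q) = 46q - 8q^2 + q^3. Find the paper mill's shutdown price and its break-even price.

AVC = 46 - 8q + q^2; minimized at q = 4, giving min AVC = $30. That is the shutdown price.
ATC = 512/q + 46 - 8q + q^2. Setting dATC/dq = −512/q^2 − 8 + 2q = 0 gives q = 8 (since 2·8^3 − 8·8^2 = 512).
min ATC = 512/8 + 46 − 8·8 + 8^2 = $110. That is the break-even price.
For $30 ≤ P < $110 the firm produces at a loss; below $30 it shuts down.

Shutdown price = $30; break-even price = $110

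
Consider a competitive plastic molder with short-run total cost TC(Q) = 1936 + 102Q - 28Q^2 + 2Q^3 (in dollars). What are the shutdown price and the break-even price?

Shutdown price = $4; break-even price = $212

AVC = 102 - 28Q + 2Q^2; minimized at Q = 7, giving min AVC = $4. That is the shutdown price.
ATC = 1936/Q + 102 - 28Q + 2Q^2. Setting dATC/dQ = −1936/Q^2 − 28 + 4Q = 0 gives Q = 11 (since 4·11^3 − 28·11^2 = 1936).
min ATC = 1936/11 + 102 − 28·11 + 2·11^2 = $212. That is the break-even price.
Between these two prices the firm operates at a loss; above $212 it earns a profit.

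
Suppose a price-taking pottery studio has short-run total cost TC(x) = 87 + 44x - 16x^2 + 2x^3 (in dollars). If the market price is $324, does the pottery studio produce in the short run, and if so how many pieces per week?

From TC, MC = TC'(x) = 44 - 32x + 6x^2 and AVC = VC/x = 44 - 16x + 2x^2.
The AVC parabola has its vertex at x = 16/4 = 4, where AVC = 44 - 16·4 + 2·4^2 = $12.
Since P = $324 ≥ min AVC = $12, price covers variable cost and the firm should produce.
P = MC gives -280 - 32x + 6x^2 = 0, with roots -14/3 and 10. Take the larger (rising MC): x* = 10.
Check: AVC at x = 10 is $84 ≤ P, so revenue covers variable cost.
Profit = P·x − TC = 324·10 − 927 = $2313.

Produce at x = 10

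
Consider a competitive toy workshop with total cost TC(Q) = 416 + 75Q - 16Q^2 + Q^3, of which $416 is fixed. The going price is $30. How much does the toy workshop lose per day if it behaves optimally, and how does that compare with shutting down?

AVC = 75 - 16Q + Q^2; min AVC = $11 at Q = 8. Since P = $30 ≥ min AVC, the firm produces.
MC = 75 - 32Q + 3Q^2. Setting P = MC and taking the root on the rising branch gives Q* = 9.
TR = 30·9 = 270. TC = 416 + 108 = 524. Profit = 270 − 524 = -$254.
By producing, the firm covers all variable cost plus $162 of fixed cost; shutting down would lose the full $416.

Profit = -$254 at Q = 9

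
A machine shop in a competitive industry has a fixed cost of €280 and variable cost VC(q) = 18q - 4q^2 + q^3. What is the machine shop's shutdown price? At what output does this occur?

The shutdown price is the minimum of AVC. VC = 18q - 4q^2 + q^3, so AVC = 18 - 4q + q^2.
dAVC/dq = -4 + 2q = 0 gives q = 2. min AVC = 18 - 4·2 + 2^2 = 14.
For P < €14 the firm produces nothing.

€14 per unit, at q = 2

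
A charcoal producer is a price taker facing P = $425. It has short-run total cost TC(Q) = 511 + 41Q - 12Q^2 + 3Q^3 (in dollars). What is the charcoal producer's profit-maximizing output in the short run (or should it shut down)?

From TC, MC = TC'(Q) = 41 - 24Q + 9Q^2 and AVC = VC/Q = 41 - 12Q + 3Q^2.
The AVC parabola has its vertex at Q = 12/6 = 2, where AVC = 41 - 12·2 + 3·2^2 = $29.
P = $425 exceeds min AVC = $29, so the firm stays open.
Solving P = MC: -384 - 24Q + 9Q^2 = 0 ⇒ Q = -16/3 or 8. On the upward-sloping branch, Q* = 8.
Check: AVC at Q = 8 is $137 ≤ P, so revenue covers variable cost.
Profit = P·Q − TC = 425·8 − 1607 = $1793.

Produce at Q = 8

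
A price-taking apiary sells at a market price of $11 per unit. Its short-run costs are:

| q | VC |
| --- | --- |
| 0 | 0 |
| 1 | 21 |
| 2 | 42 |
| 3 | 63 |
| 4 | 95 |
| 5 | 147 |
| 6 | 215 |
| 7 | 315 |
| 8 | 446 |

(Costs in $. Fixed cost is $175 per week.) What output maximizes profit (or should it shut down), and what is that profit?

q = 0 (shut down); profit = -$175

Tabulate TR − TC: q=0: -175; q=1: -185; q=2: -195; q=3: -205; q=4: -226; q=5: -267; q=6: -324; q=7: -413; q=8: -533.
Profit is highest at q = 0. Equivalently, the lowest AVC in the table is 21/1 ≈ $21 at q = 1, and P = $11 falls below it — price never covers variable cost, so the firm shuts down and loses only its fixed cost.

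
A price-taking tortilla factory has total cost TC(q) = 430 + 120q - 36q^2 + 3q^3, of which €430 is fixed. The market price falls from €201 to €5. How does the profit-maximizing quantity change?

Output falls from 9 to 0 (the firm shuts down)

AVC = 120 - 36q + 3q^2, minimized at q = 6 where min AVC = €12. MC = 120 - 72q + 9q^2.
At P = €201 ≥ min AVC, set P = MC on the rising branch: q = 9.
At P = €5 < min AVC = €12, price no longer covers variable cost at any output, so the firm shuts down: q = 0.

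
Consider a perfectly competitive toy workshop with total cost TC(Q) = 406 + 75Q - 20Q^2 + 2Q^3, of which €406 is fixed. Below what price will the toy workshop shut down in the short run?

The shutdown price is the minimum of AVC. VC = 75Q - 20Q^2 + 2Q^3, so AVC = 75 - 20Q + 2Q^2.
dAVC/dQ = -20 + 4Q = 0 gives Q = 5. min AVC = 75 - 20·5 + 2·5^2 = 25.
For P < €25 the firm produces nothing.

€25 per unit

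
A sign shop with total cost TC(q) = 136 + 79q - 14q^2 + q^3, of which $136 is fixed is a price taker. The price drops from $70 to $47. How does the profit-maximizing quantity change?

Output falls from 9 to 8

AVC = 79 - 14q + q^2, minimized at q = 7 where min AVC = $30. MC = 79 - 28q + 3q^2.
At P = $70 ≥ min AVC, set P = MC on the rising branch: q = 9.
At P = $47 ≥ min AVC, set P = MC: q = 8. The firm stays open but cuts output.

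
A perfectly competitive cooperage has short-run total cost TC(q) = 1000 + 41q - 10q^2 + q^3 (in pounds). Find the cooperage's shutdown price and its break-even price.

AVC = 41 - 10q + q^2; minimized at q = 5, giving min AVC = £16. That is the shutdown price.
ATC = 1000/q + 41 - 10q + q^2. Setting dATC/dq = −1000/q^2 − 10 + 2q = 0 gives q = 10 (since 2·10^3 − 10·10^2 = 1000).
min ATC = 1000/10 + 41 − 10·10 + 10^2 = £141. That is the break-even price.
Between these two prices the firm operates at a loss; above £141 it earns a profit.

Shutdown price = £16; break-even price = £141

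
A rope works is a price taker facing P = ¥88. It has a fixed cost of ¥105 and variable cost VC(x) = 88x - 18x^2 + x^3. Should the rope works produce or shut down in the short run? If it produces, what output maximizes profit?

Produce at x = 12

Variable cost is VC = 88x - 18x^2 + x^3, so AVC = VC/x = 88 - 18x + x^2 and MC = dTC/dx = 88 - 36x + 3x^2.
AVC hits its minimum where MC = AVC, at x = 9, giving min AVC = 88 - 18·9 + 9^2 = ¥7.
Since P = ¥88 ≥ min AVC = ¥7, price covers variable cost and the firm should produce.
P = MC gives -36x + 3x^2 = 0, with roots 0 and 12. Take the larger (rising MC): x* = 12.
Check: AVC at x = 12 is ¥16 ≤ P, so revenue covers variable cost.
Profit = P·x − TC = 88·12 − 297 = ¥759.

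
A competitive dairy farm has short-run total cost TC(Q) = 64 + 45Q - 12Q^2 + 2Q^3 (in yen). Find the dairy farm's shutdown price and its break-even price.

Shutdown price = min AVC. AVC = 45 - 12Q + 2Q^2, with vertex at Q = 3 and minimum ¥27.
ATC = 64/Q + 45 - 12Q + 2Q^2. Setting dATC/dQ = −64/Q^2 − 12 + 4Q = 0 gives Q = 4 (since 4·4^3 − 12·4^2 = 64).
min ATC = 64/4 + 45 − 12·4 + 2·4^2 = ¥45. That is the break-even price.
Between these two prices the firm operates at a loss; above ¥45 it earns a profit.

Shutdown price = ¥27; break-even price = ¥45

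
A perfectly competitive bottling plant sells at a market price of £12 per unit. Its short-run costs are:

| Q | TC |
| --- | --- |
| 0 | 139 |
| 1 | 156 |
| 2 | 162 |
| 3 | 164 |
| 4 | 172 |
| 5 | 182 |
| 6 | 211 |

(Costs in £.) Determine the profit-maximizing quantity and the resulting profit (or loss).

Tabulate TR − TC: Q=0: -139; Q=1: -144; Q=2: -138; Q=3: -128; Q=4: -124; Q=5: -122; Q=6: -139.
Profit is maximized at Q = 5. AVC there is 43/5 = £8.60 ≤ P, so producing beats shutting down (which would give -£139).

Q = 5; profit = -£122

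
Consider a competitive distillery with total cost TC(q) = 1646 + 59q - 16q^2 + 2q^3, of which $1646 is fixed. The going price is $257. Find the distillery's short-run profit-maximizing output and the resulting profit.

AVC = 59 - 16q + 2q^2 has its minimum $27 at q = 4; price $257 clears that bar, so the firm operates.
With MC = 59 - 32q + 6q^2, P = MC on the upward-sloping part at q* = 9.
TR = 257·9 = 2313. TC = 1646 + 693 = 2339. Profit = 2313 − 2339 = -$26.
That loss of $26 beats the $1646 the firm would lose by shutting down; producing recovers $1620 of fixed cost.

Profit = -$26 at q = 9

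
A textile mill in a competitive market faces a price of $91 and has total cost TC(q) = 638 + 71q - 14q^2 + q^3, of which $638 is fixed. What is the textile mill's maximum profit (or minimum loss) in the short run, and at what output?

Profit = -$38 at q = 10

AVC = 71 - 14q + q^2 has its minimum $22 at q = 7; price $91 clears that bar, so the firm operates.
With MC = 71 - 28q + 3q^2, P = MC on the upward-sloping part at q* = 10.
TR = 91·10 = 910. TC = 638 + 310 = 948. Profit = 910 − 948 = -$38.
That loss of $38 beats the $638 the firm would lose by shutting down; producing recovers $600 of fixed cost.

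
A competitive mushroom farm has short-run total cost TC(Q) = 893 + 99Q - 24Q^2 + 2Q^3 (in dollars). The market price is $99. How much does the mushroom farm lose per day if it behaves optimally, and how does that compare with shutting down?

Profit = -$381 at Q = 8

AVC = 99 - 24Q + 2Q^2 has its minimum $27 at Q = 6; price $99 clears that bar, so the firm operates.
MC = 99 - 48Q + 6Q^2. Setting P = MC and taking the root on the rising branch gives Q* = 8.
TR = 99·8 = 792. TC = 893 + 280 = 1173. Profit = 792 − 1173 = -$381.
That loss of $381 beats the $893 the firm would lose by shutting down; producing recovers $512 of fixed cost.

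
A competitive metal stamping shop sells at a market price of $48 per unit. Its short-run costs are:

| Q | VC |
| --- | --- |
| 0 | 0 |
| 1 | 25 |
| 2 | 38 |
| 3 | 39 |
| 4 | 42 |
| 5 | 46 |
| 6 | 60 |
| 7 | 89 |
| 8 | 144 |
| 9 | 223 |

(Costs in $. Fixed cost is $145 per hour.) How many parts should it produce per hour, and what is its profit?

Compute π = P·Q − TC at each output: Q=0: -145; Q=1: -122; Q=2: -87; Q=3: -40; Q=4: 5; Q=5: 49; Q=6: 83; Q=7: 102; Q=8: 95; Q=9: 64.
Profit is maximized at Q = 7. AVC there is 89/7 = $12.71 ≤ P, so producing beats shutting down (which would give -$145).

Q = 7; profit = $102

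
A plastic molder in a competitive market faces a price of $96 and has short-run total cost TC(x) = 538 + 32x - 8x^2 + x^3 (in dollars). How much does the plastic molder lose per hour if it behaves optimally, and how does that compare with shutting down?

AVC = 32 - 8x + x^2; min AVC = $16 at x = 4. Since P = $96 ≥ min AVC, the firm produces.
MC = 32 - 16x + 3x^2. Setting P = MC and taking the root on the rising branch gives x* = 8.
TR = 96·8 = 768. TC = 538 + 256 = 794. Profit = 768 − 794 = -$26.
That loss of $26 beats the $538 the firm would lose by shutting down; producing recovers $512 of fixed cost.

Profit = -$26 at x = 8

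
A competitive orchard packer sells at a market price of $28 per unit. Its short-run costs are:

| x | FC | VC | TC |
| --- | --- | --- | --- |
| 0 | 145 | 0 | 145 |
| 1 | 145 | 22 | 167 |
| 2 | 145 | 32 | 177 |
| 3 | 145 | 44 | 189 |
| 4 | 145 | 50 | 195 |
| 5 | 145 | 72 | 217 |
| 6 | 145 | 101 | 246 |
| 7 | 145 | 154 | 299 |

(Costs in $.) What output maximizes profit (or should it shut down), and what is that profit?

Tabulate TR − TC: x=0: -145; x=1: -139; x=2: -121; x=3: -105; x=4: -83; x=5: -77; x=6: -78; x=7: -103.
Profit is maximized at x = 5. AVC there is 72/5 = $14.40 ≤ P, so producing beats shutting down (which would give -$145).

x = 5; profit = -$77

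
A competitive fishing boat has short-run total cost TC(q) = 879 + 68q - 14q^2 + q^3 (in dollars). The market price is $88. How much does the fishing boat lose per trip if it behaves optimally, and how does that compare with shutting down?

Profit = -$279 at q = 10

AVC = 68 - 14q + q^2 has its minimum $19 at q = 7; price $88 clears that bar, so the firm operates.
With MC = 68 - 28q + 3q^2, P = MC on the upward-sloping part at q* = 10.
TR = 88·10 = 880. TC = 879 + 280 = 1159. Profit = 880 − 1159 = -$279.
That loss of $279 beats the $879 the firm would lose by shutting down; producing recovers $600 of fixed cost.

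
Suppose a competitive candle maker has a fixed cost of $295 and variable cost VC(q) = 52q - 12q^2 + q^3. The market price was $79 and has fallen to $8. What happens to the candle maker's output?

MC = 52 - 24q + 3q^2; the shutdown threshold is min AVC = $16 (at q = 6).
At P = $79 ≥ min AVC, set P = MC on the rising branch: q = 9.
At P = $8 < min AVC = $16, price no longer covers variable cost at any output, so the firm shuts down: q = 0.

Output falls from 9 to 0 (the firm shuts down)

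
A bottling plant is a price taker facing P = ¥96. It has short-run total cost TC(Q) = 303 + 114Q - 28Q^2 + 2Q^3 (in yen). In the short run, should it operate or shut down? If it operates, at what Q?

Produce at Q = 9

Strip out fixed cost: VC = 114Q - 28Q^2 + 2Q^3. Then AVC = 114 - 28Q + 2Q^2 and MC = 114 - 56Q + 6Q^2.
AVC hits its minimum where MC = AVC, at Q = 7, giving min AVC = 114 - 28·7 + 2·7^2 = ¥16.
Because ¥96 ≥ ¥16, revenue can cover variable cost; the firm operates.
Solving P = MC: 18 - 56Q + 6Q^2 = 0 ⇒ Q = 1/3 or 9. On the upward-sloping branch, Q* = 9.
Check: AVC at Q = 9 is ¥24 ≤ P, so revenue covers variable cost.
Profit = P·Q − TC = 96·9 − 519 = ¥345.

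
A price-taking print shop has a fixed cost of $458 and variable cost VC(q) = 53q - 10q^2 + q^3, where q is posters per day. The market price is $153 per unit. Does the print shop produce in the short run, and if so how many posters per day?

From TC, MC = TC'(q) = 53 - 20q + 3q^2 and AVC = VC/q = 53 - 10q + q^2.
AVC is minimized where dAVC/dq = -10 + 2q = 0, at q = 5; min AVC = 53 - 10·5 + 5^2 = $28.
P = $153 exceeds min AVC = $28, so the firm stays open.
Set P = MC: 153 = 53 - 20q + 3q^2 → -100 - 20q + 3q^2 = 0. The roots are q = -10/3 and q = 10; the profit-maximizing output is on the rising part of MC, so q* = 10.
Check: AVC at q = 10 is $53 ≤ P, so revenue covers variable cost.
Profit = P·q − TC = 153·10 − 988 = $542.

Produce at q = 10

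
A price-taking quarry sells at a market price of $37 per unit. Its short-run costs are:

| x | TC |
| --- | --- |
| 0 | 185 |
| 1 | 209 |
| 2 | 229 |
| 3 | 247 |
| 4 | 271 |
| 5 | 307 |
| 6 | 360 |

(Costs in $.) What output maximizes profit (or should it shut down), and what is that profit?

x = 5; profit = -$122

Tabulate TR − TC: x=0: -185; x=1: -172; x=2: -155; x=3: -136; x=4: -123; x=5: -122; x=6: -138.
Profit is maximized at x = 5. AVC there is 122/5 = $24.40 ≤ P, so producing beats shutting down (which would give -$185).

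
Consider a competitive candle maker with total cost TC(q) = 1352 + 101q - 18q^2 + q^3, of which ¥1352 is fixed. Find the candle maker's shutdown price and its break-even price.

Shutdown price = ¥20; break-even price = ¥140

AVC = 101 - 18q + q^2; minimized at q = 9, giving min AVC = ¥20. That is the shutdown price.
ATC = 1352/q + 101 - 18q + q^2. Setting dATC/dq = −1352/q^2 − 18 + 2q = 0 gives q = 13 (since 2·13^3 − 18·13^2 = 1352).
min ATC = 1352/13 + 101 − 18·13 + 13^2 = ¥140. That is the break-even price.
For ¥20 ≤ P < ¥140 the firm produces at a loss; below ¥20 it shuts down.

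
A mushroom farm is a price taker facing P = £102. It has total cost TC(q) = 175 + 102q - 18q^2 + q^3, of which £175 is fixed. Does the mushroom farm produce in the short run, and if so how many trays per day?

Produce at q = 12

From TC, MC = TC'(q) = 102 - 36q + 3q^2 and AVC = VC/q = 102 - 18q + q^2.
The AVC parabola has its vertex at q = 18/2 = 9, where AVC = 102 - 18·9 + 9^2 = £21.
P = £102 exceeds min AVC = £21, so the firm stays open.
P = MC gives -36q + 3q^2 = 0, with roots 0 and 12. Take the larger (rising MC): q* = 12.
Check: AVC at q = 12 is £30 ≤ P, so revenue covers variable cost.
Profit = P·q − TC = 102·12 − 535 = £689.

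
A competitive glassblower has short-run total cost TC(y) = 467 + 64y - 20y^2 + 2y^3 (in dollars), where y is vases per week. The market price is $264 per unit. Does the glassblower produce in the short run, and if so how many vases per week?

Produce at y = 10

From TC, MC = TC'(y) = 64 - 40y + 6y^2 and AVC = VC/y = 64 - 20y + 2y^2.
The AVC parabola has its vertex at y = 20/4 = 5, where AVC = 64 - 20·5 + 2·5^2 = $14.
P = $264 exceeds min AVC = $14, so the firm stays open.
P = MC gives -200 - 40y + 6y^2 = 0, with roots -10/3 and 10. Take the larger (rising MC): y* = 10.
Check: AVC at y = 10 is $64 ≤ P, so revenue covers variable cost.
Profit = P·y − TC = 264·10 − 1107 = $1533.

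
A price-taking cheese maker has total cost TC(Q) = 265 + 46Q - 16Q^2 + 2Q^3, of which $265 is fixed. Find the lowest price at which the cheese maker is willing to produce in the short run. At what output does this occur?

Short-run supply begins at min AVC. From VC = 46Q - 16Q^2 + 2Q^3, AVC = 46 - 16Q + 2Q^2.
dAVC/dQ = -16 + 4Q = 0 gives Q = 4. min AVC = 46 - 16·4 + 2·4^2 = 14.
For P < $14 the firm produces nothing.

$14 per unit, at Q = 4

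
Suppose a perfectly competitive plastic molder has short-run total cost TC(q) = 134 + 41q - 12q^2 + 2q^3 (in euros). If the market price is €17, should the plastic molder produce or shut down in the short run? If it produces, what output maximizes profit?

Variable cost is VC = 41q - 12q^2 + 2q^3, so AVC = VC/q = 41 - 12q + 2q^2 and MC = dTC/dq = 41 - 24q + 6q^2.
AVC hits its minimum where MC = AVC, at q = 3, giving min AVC = 41 - 12·3 + 2·3^2 = €23.
With P < min AVC (€17 < €23), every unit sold adds to the loss.
The firm minimizes its loss by shutting down and losing only its fixed cost of €134.

Shut down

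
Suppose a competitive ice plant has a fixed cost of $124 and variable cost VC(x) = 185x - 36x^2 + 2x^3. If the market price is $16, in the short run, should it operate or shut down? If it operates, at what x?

Strip out fixed cost: VC = 185x - 36x^2 + 2x^3. Then AVC = 185 - 36x + 2x^2 and MC = 185 - 72x + 6x^2.
The AVC parabola has its vertex at x = 36/4 = 9, where AVC = 185 - 36·9 + 2·9^2 = $23.
With P < min AVC ($16 < $23), every unit sold adds to the loss.
Best response: produce nothing and absorb the $124 fixed cost.

Shut down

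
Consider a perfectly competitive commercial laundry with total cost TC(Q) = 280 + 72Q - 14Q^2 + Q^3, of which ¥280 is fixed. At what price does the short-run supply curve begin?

The firm shuts down when price falls below the minimum of average variable cost. AVC = VC/Q = 72 - 14Q + Q^2.
At the minimum of AVC, MC = AVC. MC = 72 - 28Q + 3Q^2; setting MC = AVC gives 2Q^2 - 14Q = 0, so Q = 7. min AVC = 23.
For P < ¥23 the firm produces nothing.

¥23 per unit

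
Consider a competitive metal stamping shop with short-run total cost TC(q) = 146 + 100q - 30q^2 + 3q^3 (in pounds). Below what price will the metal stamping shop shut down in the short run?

£25 per unit

The firm shuts down when price falls below the minimum of average variable cost. AVC = VC/q = 100 - 30q + 3q^2.
At the minimum of AVC, MC = AVC. MC = 100 - 60q + 9q^2; setting MC = AVC gives 6q^2 - 30q = 0, so q = 5. min AVC = 25.
The firm shuts down for any P below £25.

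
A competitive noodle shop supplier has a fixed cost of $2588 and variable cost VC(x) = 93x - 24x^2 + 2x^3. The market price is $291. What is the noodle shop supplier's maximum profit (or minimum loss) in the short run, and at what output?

AVC = 93 - 24x + 2x^2; min AVC = $21 at x = 6. Since P = $291 ≥ min AVC, the firm produces.
MC = 93 - 48x + 6x^2. Setting P = MC and taking the root on the rising branch gives x* = 11.
TR = 291·11 = 3201. TC = 2588 + 781 = 3369. Profit = 3201 − 3369 = -$168.
That loss of $168 beats the $2588 the firm would lose by shutting down; producing recovers $2420 of fixed cost.

Profit = -$168 at x = 11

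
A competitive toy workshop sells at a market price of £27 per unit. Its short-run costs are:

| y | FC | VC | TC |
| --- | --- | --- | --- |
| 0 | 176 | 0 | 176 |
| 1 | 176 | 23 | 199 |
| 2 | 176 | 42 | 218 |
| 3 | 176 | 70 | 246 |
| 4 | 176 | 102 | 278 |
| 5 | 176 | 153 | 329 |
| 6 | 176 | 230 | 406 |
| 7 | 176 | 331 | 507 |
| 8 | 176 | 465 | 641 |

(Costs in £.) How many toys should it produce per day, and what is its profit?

y = 2; profit = -£164

Compute π = P·y − TC at each output: y=0: -176; y=1: -172; y=2: -164; y=3: -165; y=4: -170; y=5: -194; y=6: -244; y=7: -318; y=8: -425.
Profit is maximized at y = 2. AVC there is 42/2 = £21 ≤ P, so producing beats shutting down (which would give -£176).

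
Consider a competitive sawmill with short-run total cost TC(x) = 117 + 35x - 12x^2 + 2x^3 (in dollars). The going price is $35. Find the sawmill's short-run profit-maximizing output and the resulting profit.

Profit = -$53 at x = 4

AVC = 35 - 12x + 2x^2; min AVC = $17 at x = 3. Since P = $35 ≥ min AVC, the firm produces.
MC = 35 - 24x + 6x^2. Setting P = MC and taking the root on the rising branch gives x* = 4.
TR = 35·4 = 140. TC = 117 + 76 = 193. Profit = 140 − 193 = -$53.
Shutting down would mean losing the fixed cost of $117, so operating at a loss of $53 is better by $64.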